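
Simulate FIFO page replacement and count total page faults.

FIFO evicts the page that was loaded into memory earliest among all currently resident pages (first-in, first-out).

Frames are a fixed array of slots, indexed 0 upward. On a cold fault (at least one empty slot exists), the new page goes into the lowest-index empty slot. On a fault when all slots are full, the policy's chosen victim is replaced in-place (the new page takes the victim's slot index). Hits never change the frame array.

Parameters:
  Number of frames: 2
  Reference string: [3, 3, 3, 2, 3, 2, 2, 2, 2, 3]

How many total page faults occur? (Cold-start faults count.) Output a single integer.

Step 0: ref 3 → FAULT, frames=[3,-]
Step 1: ref 3 → HIT, frames=[3,-]
Step 2: ref 3 → HIT, frames=[3,-]
Step 3: ref 2 → FAULT, frames=[3,2]
Step 4: ref 3 → HIT, frames=[3,2]
Step 5: ref 2 → HIT, frames=[3,2]
Step 6: ref 2 → HIT, frames=[3,2]
Step 7: ref 2 → HIT, frames=[3,2]
Step 8: ref 2 → HIT, frames=[3,2]
Step 9: ref 3 → HIT, frames=[3,2]
Total faults: 2

Answer: 2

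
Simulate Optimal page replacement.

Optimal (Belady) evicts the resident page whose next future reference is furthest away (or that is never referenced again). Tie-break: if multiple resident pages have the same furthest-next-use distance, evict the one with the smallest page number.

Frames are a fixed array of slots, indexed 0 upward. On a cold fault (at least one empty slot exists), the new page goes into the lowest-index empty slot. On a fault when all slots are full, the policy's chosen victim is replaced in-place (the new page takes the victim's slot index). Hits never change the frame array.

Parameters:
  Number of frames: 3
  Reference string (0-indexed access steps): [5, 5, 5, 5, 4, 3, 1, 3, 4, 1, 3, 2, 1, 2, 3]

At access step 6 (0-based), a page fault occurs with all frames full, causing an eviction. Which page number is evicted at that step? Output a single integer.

Step 0: ref 5 -> FAULT, frames=[5,-,-]
Step 1: ref 5 -> HIT, frames=[5,-,-]
Step 2: ref 5 -> HIT, frames=[5,-,-]
Step 3: ref 5 -> HIT, frames=[5,-,-]
Step 4: ref 4 -> FAULT, frames=[5,4,-]
Step 5: ref 3 -> FAULT, frames=[5,4,3]
Step 6: ref 1 -> FAULT, evict 5, frames=[1,4,3]
At step 6: evicted page 5

Answer: 5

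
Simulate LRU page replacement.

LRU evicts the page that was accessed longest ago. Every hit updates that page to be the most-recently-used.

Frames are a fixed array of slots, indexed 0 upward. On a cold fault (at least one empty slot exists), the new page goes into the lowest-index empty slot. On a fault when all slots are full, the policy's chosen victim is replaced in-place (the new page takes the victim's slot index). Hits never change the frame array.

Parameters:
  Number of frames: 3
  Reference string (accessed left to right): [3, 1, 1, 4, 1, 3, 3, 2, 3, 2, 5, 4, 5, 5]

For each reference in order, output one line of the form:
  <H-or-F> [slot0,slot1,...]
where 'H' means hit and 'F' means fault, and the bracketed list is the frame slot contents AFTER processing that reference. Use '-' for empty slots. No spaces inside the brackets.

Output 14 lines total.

F [3,-,-]
F [3,1,-]
H [3,1,-]
F [3,1,4]
H [3,1,4]
H [3,1,4]
H [3,1,4]
F [3,1,2]
H [3,1,2]
H [3,1,2]
F [3,5,2]
F [4,5,2]
H [4,5,2]
H [4,5,2]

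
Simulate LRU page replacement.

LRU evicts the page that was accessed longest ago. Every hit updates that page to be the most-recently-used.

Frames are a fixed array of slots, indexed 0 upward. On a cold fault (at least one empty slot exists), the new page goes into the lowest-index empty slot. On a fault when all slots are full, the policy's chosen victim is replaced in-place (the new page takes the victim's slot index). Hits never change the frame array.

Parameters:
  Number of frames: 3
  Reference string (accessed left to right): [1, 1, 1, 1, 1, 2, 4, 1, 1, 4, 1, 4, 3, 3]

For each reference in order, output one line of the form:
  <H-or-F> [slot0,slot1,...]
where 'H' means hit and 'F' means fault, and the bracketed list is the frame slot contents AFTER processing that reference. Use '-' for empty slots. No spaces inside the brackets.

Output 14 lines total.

F [1,-,-]
H [1,-,-]
H [1,-,-]
H [1,-,-]
H [1,-,-]
F [1,2,-]
F [1,2,4]
H [1,2,4]
H [1,2,4]
H [1,2,4]
H [1,2,4]
H [1,2,4]
F [1,3,4]
H [1,3,4]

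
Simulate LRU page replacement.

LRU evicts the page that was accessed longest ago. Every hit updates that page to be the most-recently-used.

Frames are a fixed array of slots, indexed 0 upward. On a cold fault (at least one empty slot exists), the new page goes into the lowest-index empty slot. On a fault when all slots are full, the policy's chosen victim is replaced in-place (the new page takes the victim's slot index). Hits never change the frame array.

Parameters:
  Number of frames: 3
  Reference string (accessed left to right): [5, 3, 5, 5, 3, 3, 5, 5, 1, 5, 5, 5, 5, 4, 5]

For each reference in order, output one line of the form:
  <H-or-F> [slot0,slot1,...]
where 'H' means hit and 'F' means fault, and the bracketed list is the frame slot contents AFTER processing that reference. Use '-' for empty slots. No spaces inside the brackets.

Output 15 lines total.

F [5,-,-]
F [5,3,-]
H [5,3,-]
H [5,3,-]
H [5,3,-]
H [5,3,-]
H [5,3,-]
H [5,3,-]
F [5,3,1]
H [5,3,1]
H [5,3,1]
H [5,3,1]
H [5,3,1]
F [5,4,1]
H [5,4,1]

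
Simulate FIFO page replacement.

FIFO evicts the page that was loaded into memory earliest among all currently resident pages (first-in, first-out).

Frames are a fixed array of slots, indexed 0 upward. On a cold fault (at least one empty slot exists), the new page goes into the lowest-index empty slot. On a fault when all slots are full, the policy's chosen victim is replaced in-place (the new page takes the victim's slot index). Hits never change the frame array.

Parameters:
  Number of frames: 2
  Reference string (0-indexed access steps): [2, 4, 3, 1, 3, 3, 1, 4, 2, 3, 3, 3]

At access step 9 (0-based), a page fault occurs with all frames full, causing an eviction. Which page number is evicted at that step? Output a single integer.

Answer: 4

Derivation:
Step 0: ref 2 -> FAULT, frames=[2,-]
Step 1: ref 4 -> FAULT, frames=[2,4]
Step 2: ref 3 -> FAULT, evict 2, frames=[3,4]
Step 3: ref 1 -> FAULT, evict 4, frames=[3,1]
Step 4: ref 3 -> HIT, frames=[3,1]
Step 5: ref 3 -> HIT, frames=[3,1]
Step 6: ref 1 -> HIT, frames=[3,1]
Step 7: ref 4 -> FAULT, evict 3, frames=[4,1]
Step 8: ref 2 -> FAULT, evict 1, frames=[4,2]
Step 9: ref 3 -> FAULT, evict 4, frames=[3,2]
At step 9: evicted page 4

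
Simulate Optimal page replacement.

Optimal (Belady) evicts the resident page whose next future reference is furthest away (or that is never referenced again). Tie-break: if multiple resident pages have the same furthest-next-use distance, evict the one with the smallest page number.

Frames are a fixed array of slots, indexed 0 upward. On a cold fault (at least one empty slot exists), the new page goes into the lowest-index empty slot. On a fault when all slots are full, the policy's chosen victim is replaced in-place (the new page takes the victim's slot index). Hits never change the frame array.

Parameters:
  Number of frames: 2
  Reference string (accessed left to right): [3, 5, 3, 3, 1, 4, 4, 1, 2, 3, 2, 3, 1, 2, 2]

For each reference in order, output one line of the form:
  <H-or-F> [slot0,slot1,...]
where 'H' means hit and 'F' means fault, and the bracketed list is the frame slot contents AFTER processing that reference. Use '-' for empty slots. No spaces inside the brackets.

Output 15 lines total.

F [3,-]
F [3,5]
H [3,5]
H [3,5]
F [3,1]
F [4,1]
H [4,1]
H [4,1]
F [2,1]
F [2,3]
H [2,3]
H [2,3]
F [2,1]
H [2,1]
H [2,1]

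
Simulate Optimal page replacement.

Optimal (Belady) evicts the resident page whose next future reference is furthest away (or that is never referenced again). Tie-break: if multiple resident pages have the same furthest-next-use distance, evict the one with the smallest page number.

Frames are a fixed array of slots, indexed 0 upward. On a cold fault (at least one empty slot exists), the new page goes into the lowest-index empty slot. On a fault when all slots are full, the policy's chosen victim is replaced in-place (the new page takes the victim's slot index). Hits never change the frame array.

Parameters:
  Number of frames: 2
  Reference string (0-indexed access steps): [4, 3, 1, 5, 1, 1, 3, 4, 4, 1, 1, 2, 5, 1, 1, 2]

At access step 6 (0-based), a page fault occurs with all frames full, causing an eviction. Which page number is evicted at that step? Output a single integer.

Answer: 5

Derivation:
Step 0: ref 4 -> FAULT, frames=[4,-]
Step 1: ref 3 -> FAULT, frames=[4,3]
Step 2: ref 1 -> FAULT, evict 4, frames=[1,3]
Step 3: ref 5 -> FAULT, evict 3, frames=[1,5]
Step 4: ref 1 -> HIT, frames=[1,5]
Step 5: ref 1 -> HIT, frames=[1,5]
Step 6: ref 3 -> FAULT, evict 5, frames=[1,3]
At step 6: evicted page 5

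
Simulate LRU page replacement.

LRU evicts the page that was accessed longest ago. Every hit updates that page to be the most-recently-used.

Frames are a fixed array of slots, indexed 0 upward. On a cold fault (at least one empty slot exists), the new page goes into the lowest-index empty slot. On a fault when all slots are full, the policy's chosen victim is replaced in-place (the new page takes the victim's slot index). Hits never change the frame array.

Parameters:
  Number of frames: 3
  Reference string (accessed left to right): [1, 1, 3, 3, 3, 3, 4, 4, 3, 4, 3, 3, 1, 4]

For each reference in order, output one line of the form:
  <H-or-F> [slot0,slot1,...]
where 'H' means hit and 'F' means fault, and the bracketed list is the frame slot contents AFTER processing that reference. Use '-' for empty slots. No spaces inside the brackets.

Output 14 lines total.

F [1,-,-]
H [1,-,-]
F [1,3,-]
H [1,3,-]
H [1,3,-]
H [1,3,-]
F [1,3,4]
H [1,3,4]
H [1,3,4]
H [1,3,4]
H [1,3,4]
H [1,3,4]
H [1,3,4]
H [1,3,4]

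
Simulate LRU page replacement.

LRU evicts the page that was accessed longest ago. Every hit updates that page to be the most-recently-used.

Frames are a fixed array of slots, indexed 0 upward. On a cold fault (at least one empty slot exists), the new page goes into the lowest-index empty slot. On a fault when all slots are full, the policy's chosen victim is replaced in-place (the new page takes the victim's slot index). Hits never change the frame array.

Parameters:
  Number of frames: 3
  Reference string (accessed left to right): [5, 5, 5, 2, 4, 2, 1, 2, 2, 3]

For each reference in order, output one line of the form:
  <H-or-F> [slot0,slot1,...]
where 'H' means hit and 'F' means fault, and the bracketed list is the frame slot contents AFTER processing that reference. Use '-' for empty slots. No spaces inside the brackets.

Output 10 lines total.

F [5,-,-]
H [5,-,-]
H [5,-,-]
F [5,2,-]
F [5,2,4]
H [5,2,4]
F [1,2,4]
H [1,2,4]
H [1,2,4]
F [1,2,3]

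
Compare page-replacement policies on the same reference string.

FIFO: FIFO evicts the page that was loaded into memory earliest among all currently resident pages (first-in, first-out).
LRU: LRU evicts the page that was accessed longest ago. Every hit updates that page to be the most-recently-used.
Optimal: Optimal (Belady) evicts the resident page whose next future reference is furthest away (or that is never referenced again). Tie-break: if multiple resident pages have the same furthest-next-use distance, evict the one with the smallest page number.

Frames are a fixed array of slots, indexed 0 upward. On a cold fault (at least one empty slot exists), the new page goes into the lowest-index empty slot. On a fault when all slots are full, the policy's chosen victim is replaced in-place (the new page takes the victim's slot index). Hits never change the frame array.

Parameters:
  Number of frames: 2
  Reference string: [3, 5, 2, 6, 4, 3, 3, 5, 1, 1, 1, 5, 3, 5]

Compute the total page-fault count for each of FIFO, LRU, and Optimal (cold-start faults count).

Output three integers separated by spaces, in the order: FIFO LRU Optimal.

Answer: 10 9 8

Derivation:
--- FIFO ---
  step 0: ref 3 -> FAULT, frames=[3,-] (faults so far: 1)
  step 1: ref 5 -> FAULT, frames=[3,5] (faults so far: 2)
  step 2: ref 2 -> FAULT, evict 3, frames=[2,5] (faults so far: 3)
  step 3: ref 6 -> FAULT, evict 5, frames=[2,6] (faults so far: 4)
  step 4: ref 4 -> FAULT, evict 2, frames=[4,6] (faults so far: 5)
  step 5: ref 3 -> FAULT, evict 6, frames=[4,3] (faults so far: 6)
  step 6: ref 3 -> HIT, frames=[4,3] (faults so far: 6)
  step 7: ref 5 -> FAULT, evict 4, frames=[5,3] (faults so far: 7)
  step 8: ref 1 -> FAULT, evict 3, frames=[5,1] (faults so far: 8)
  step 9: ref 1 -> HIT, frames=[5,1] (faults so far: 8)
  step 10: ref 1 -> HIT, frames=[5,1] (faults so far: 8)
  step 11: ref 5 -> HIT, frames=[5,1] (faults so far: 8)
  step 12: ref 3 -> FAULT, evict 5, frames=[3,1] (faults so far: 9)
  step 13: ref 5 -> FAULT, evict 1, frames=[3,5] (faults so far: 10)
  FIFO total faults: 10
--- LRU ---
  step 0: ref 3 -> FAULT, frames=[3,-] (faults so far: 1)
  step 1: ref 5 -> FAULT, frames=[3,5] (faults so far: 2)
  step 2: ref 2 -> FAULT, evict 3, frames=[2,5] (faults so far: 3)
  step 3: ref 6 -> FAULT, evict 5, frames=[2,6] (faults so far: 4)
  step 4: ref 4 -> FAULT, evict 2, frames=[4,6] (faults so far: 5)
  step 5: ref 3 -> FAULT, evict 6, frames=[4,3] (faults so far: 6)
  step 6: ref 3 -> HIT, frames=[4,3] (faults so far: 6)
  step 7: ref 5 -> FAULT, evict 4, frames=[5,3] (faults so far: 7)
  step 8: ref 1 -> FAULT, evict 3, frames=[5,1] (faults so far: 8)
  step 9: ref 1 -> HIT, frames=[5,1] (faults so far: 8)
  step 10: ref 1 -> HIT, frames=[5,1] (faults so far: 8)
  step 11: ref 5 -> HIT, frames=[5,1] (faults so far: 8)
  step 12: ref 3 -> FAULT, evict 1, frames=[5,3] (faults so far: 9)
  step 13: ref 5 -> HIT, frames=[5,3] (faults so far: 9)
  LRU total faults: 9
--- Optimal ---
  step 0: ref 3 -> FAULT, frames=[3,-] (faults so far: 1)
  step 1: ref 5 -> FAULT, frames=[3,5] (faults so far: 2)
  step 2: ref 2 -> FAULT, evict 5, frames=[3,2] (faults so far: 3)
  step 3: ref 6 -> FAULT, evict 2, frames=[3,6] (faults so far: 4)
  step 4: ref 4 -> FAULT, evict 6, frames=[3,4] (faults so far: 5)
  step 5: ref 3 -> HIT, frames=[3,4] (faults so far: 5)
  step 6: ref 3 -> HIT, frames=[3,4] (faults so far: 5)
  step 7: ref 5 -> FAULT, evict 4, frames=[3,5] (faults so far: 6)
  step 8: ref 1 -> FAULT, evict 3, frames=[1,5] (faults so far: 7)
  step 9: ref 1 -> HIT, frames=[1,5] (faults so far: 7)
  step 10: ref 1 -> HIT, frames=[1,5] (faults so far: 7)
  step 11: ref 5 -> HIT, frames=[1,5] (faults so far: 7)
  step 12: ref 3 -> FAULT, evict 1, frames=[3,5] (faults so far: 8)
  step 13: ref 5 -> HIT, frames=[3,5] (faults so far: 8)
  Optimal total faults: 8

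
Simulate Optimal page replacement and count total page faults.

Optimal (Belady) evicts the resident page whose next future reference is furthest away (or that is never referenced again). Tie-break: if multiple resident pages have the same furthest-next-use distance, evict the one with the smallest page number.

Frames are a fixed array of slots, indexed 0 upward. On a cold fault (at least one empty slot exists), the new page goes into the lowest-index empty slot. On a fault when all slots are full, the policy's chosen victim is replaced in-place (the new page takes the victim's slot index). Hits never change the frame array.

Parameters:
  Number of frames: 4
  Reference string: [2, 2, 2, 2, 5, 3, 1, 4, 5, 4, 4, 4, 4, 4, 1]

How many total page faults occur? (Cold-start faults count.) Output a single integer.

Step 0: ref 2 → FAULT, frames=[2,-,-,-]
Step 1: ref 2 → HIT, frames=[2,-,-,-]
Step 2: ref 2 → HIT, frames=[2,-,-,-]
Step 3: ref 2 → HIT, frames=[2,-,-,-]
Step 4: ref 5 → FAULT, frames=[2,5,-,-]
Step 5: ref 3 → FAULT, frames=[2,5,3,-]
Step 6: ref 1 → FAULT, frames=[2,5,3,1]
Step 7: ref 4 → FAULT (evict 2), frames=[4,5,3,1]
Step 8: ref 5 → HIT, frames=[4,5,3,1]
Step 9: ref 4 → HIT, frames=[4,5,3,1]
Step 10: ref 4 → HIT, frames=[4,5,3,1]
Step 11: ref 4 → HIT, frames=[4,5,3,1]
Step 12: ref 4 → HIT, frames=[4,5,3,1]
Step 13: ref 4 → HIT, frames=[4,5,3,1]
Step 14: ref 1 → HIT, frames=[4,5,3,1]
Total faults: 5

Answer: 5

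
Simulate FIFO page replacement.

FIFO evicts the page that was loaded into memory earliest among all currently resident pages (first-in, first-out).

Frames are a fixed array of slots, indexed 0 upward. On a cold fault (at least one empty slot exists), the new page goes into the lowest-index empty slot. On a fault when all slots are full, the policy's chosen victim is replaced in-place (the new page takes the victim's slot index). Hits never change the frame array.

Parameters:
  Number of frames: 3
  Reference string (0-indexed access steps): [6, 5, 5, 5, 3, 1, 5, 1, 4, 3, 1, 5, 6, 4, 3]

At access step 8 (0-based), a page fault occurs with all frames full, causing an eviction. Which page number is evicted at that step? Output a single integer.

Answer: 5

Derivation:
Step 0: ref 6 -> FAULT, frames=[6,-,-]
Step 1: ref 5 -> FAULT, frames=[6,5,-]
Step 2: ref 5 -> HIT, frames=[6,5,-]
Step 3: ref 5 -> HIT, frames=[6,5,-]
Step 4: ref 3 -> FAULT, frames=[6,5,3]
Step 5: ref 1 -> FAULT, evict 6, frames=[1,5,3]
Step 6: ref 5 -> HIT, frames=[1,5,3]
Step 7: ref 1 -> HIT, frames=[1,5,3]
Step 8: ref 4 -> FAULT, evict 5, frames=[1,4,3]
At step 8: evicted page 5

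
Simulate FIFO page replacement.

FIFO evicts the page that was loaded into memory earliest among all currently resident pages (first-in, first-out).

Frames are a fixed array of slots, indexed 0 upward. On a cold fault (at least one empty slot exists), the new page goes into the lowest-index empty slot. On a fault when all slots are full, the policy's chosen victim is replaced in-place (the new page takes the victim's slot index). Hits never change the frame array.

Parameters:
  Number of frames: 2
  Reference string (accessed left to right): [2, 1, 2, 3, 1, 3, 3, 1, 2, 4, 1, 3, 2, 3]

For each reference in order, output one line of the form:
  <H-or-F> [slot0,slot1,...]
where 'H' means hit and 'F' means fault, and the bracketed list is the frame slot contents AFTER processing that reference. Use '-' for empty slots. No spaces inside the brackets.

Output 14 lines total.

F [2,-]
F [2,1]
H [2,1]
F [3,1]
H [3,1]
H [3,1]
H [3,1]
H [3,1]
F [3,2]
F [4,2]
F [4,1]
F [3,1]
F [3,2]
H [3,2]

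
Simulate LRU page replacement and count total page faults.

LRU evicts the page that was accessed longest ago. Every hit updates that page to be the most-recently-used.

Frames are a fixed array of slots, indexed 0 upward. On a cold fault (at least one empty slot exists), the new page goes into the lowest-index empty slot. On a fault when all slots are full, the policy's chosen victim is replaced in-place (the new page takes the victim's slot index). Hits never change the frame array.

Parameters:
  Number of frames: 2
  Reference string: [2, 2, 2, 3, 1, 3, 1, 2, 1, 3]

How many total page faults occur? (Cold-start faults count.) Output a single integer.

Step 0: ref 2 → FAULT, frames=[2,-]
Step 1: ref 2 → HIT, frames=[2,-]
Step 2: ref 2 → HIT, frames=[2,-]
Step 3: ref 3 → FAULT, frames=[2,3]
Step 4: ref 1 → FAULT (evict 2), frames=[1,3]
Step 5: ref 3 → HIT, frames=[1,3]
Step 6: ref 1 → HIT, frames=[1,3]
Step 7: ref 2 → FAULT (evict 3), frames=[1,2]
Step 8: ref 1 → HIT, frames=[1,2]
Step 9: ref 3 → FAULT (evict 2), frames=[1,3]
Total faults: 5

Answer: 5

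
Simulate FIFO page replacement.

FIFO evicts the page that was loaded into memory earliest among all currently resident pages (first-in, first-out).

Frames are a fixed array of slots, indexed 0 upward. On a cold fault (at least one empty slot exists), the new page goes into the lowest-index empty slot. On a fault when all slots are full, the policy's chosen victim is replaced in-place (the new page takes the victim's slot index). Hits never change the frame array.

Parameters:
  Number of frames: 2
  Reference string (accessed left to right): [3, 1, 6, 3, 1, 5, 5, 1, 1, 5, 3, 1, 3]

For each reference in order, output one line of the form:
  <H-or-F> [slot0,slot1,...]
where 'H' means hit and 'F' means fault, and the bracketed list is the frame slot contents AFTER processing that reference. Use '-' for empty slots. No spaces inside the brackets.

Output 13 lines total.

F [3,-]
F [3,1]
F [6,1]
F [6,3]
F [1,3]
F [1,5]
H [1,5]
H [1,5]
H [1,5]
H [1,5]
F [3,5]
F [3,1]
H [3,1]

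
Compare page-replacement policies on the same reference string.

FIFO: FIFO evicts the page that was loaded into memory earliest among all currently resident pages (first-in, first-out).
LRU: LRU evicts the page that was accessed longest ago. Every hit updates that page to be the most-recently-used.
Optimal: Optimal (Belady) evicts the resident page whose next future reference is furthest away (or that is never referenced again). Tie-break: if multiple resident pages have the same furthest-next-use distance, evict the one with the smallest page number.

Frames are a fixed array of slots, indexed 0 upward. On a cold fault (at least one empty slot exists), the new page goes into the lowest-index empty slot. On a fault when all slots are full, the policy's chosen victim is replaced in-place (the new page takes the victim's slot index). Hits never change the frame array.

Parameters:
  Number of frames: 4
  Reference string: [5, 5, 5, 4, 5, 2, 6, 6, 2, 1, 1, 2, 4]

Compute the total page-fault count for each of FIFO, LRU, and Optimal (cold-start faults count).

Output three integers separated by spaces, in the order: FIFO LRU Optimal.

--- FIFO ---
  step 0: ref 5 -> FAULT, frames=[5,-,-,-] (faults so far: 1)
  step 1: ref 5 -> HIT, frames=[5,-,-,-] (faults so far: 1)
  step 2: ref 5 -> HIT, frames=[5,-,-,-] (faults so far: 1)
  step 3: ref 4 -> FAULT, frames=[5,4,-,-] (faults so far: 2)
  step 4: ref 5 -> HIT, frames=[5,4,-,-] (faults so far: 2)
  step 5: ref 2 -> FAULT, frames=[5,4,2,-] (faults so far: 3)
  step 6: ref 6 -> FAULT, frames=[5,4,2,6] (faults so far: 4)
  step 7: ref 6 -> HIT, frames=[5,4,2,6] (faults so far: 4)
  step 8: ref 2 -> HIT, frames=[5,4,2,6] (faults so far: 4)
  step 9: ref 1 -> FAULT, evict 5, frames=[1,4,2,6] (faults so far: 5)
  step 10: ref 1 -> HIT, frames=[1,4,2,6] (faults so far: 5)
  step 11: ref 2 -> HIT, frames=[1,4,2,6] (faults so far: 5)
  step 12: ref 4 -> HIT, frames=[1,4,2,6] (faults so far: 5)
  FIFO total faults: 5
--- LRU ---
  step 0: ref 5 -> FAULT, frames=[5,-,-,-] (faults so far: 1)
  step 1: ref 5 -> HIT, frames=[5,-,-,-] (faults so far: 1)
  step 2: ref 5 -> HIT, frames=[5,-,-,-] (faults so far: 1)
  step 3: ref 4 -> FAULT, frames=[5,4,-,-] (faults so far: 2)
  step 4: ref 5 -> HIT, frames=[5,4,-,-] (faults so far: 2)
  step 5: ref 2 -> FAULT, frames=[5,4,2,-] (faults so far: 3)
  step 6: ref 6 -> FAULT, frames=[5,4,2,6] (faults so far: 4)
  step 7: ref 6 -> HIT, frames=[5,4,2,6] (faults so far: 4)
  step 8: ref 2 -> HIT, frames=[5,4,2,6] (faults so far: 4)
  step 9: ref 1 -> FAULT, evict 4, frames=[5,1,2,6] (faults so far: 5)
  step 10: ref 1 -> HIT, frames=[5,1,2,6] (faults so far: 5)
  step 11: ref 2 -> HIT, frames=[5,1,2,6] (faults so far: 5)
  step 12: ref 4 -> FAULT, evict 5, frames=[4,1,2,6] (faults so far: 6)
  LRU total faults: 6
--- Optimal ---
  step 0: ref 5 -> FAULT, frames=[5,-,-,-] (faults so far: 1)
  step 1: ref 5 -> HIT, frames=[5,-,-,-] (faults so far: 1)
  step 2: ref 5 -> HIT, frames=[5,-,-,-] (faults so far: 1)
  step 3: ref 4 -> FAULT, frames=[5,4,-,-] (faults so far: 2)
  step 4: ref 5 -> HIT, frames=[5,4,-,-] (faults so far: 2)
  step 5: ref 2 -> FAULT, frames=[5,4,2,-] (faults so far: 3)
  step 6: ref 6 -> FAULT, frames=[5,4,2,6] (faults so far: 4)
  step 7: ref 6 -> HIT, frames=[5,4,2,6] (faults so far: 4)
  step 8: ref 2 -> HIT, frames=[5,4,2,6] (faults so far: 4)
  step 9: ref 1 -> FAULT, evict 5, frames=[1,4,2,6] (faults so far: 5)
  step 10: ref 1 -> HIT, frames=[1,4,2,6] (faults so far: 5)
  step 11: ref 2 -> HIT, frames=[1,4,2,6] (faults so far: 5)
  step 12: ref 4 -> HIT, frames=[1,4,2,6] (faults so far: 5)
  Optimal total faults: 5

Answer: 5 6 5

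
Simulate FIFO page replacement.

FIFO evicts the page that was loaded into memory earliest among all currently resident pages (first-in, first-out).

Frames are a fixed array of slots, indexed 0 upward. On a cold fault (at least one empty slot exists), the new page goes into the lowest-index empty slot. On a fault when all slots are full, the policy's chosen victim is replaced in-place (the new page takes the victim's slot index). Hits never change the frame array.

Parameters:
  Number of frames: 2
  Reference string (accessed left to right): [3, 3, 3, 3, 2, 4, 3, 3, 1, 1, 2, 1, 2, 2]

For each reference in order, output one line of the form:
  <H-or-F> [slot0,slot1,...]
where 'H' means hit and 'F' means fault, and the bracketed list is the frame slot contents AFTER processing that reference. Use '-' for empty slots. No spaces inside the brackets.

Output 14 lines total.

F [3,-]
H [3,-]
H [3,-]
H [3,-]
F [3,2]
F [4,2]
F [4,3]
H [4,3]
F [1,3]
H [1,3]
F [1,2]
H [1,2]
H [1,2]
H [1,2]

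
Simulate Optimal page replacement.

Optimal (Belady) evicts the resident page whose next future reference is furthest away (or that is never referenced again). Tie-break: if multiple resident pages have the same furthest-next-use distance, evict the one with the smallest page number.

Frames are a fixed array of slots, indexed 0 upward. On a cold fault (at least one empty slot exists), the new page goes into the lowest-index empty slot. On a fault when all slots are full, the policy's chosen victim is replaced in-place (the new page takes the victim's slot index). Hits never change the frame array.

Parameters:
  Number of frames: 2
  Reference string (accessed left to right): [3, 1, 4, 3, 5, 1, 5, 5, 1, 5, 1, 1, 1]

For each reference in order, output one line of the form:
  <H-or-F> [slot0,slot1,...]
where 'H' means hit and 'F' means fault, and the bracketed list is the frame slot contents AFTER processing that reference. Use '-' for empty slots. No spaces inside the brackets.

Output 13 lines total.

F [3,-]
F [3,1]
F [3,4]
H [3,4]
F [5,4]
F [5,1]
H [5,1]
H [5,1]
H [5,1]
H [5,1]
H [5,1]
H [5,1]
H [5,1]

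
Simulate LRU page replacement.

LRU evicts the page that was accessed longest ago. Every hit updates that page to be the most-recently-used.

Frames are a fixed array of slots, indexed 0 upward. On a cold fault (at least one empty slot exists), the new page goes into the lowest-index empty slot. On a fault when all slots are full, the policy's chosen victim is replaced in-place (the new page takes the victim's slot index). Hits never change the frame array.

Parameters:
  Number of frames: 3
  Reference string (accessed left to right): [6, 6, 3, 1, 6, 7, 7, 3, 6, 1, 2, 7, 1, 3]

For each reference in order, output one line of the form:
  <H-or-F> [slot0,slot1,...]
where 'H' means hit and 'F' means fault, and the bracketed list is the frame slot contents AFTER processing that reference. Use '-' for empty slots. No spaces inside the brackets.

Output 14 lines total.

F [6,-,-]
H [6,-,-]
F [6,3,-]
F [6,3,1]
H [6,3,1]
F [6,7,1]
H [6,7,1]
F [6,7,3]
H [6,7,3]
F [6,1,3]
F [6,1,2]
F [7,1,2]
H [7,1,2]
F [7,1,3]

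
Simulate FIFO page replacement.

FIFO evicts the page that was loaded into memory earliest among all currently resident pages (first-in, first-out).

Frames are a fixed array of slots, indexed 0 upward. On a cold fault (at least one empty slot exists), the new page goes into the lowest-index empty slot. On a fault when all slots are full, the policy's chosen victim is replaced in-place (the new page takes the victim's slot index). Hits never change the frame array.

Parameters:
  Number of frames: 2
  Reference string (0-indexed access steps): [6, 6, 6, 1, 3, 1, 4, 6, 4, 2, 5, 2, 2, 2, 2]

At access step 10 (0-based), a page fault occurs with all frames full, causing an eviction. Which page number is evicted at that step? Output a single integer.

Answer: 6

Derivation:
Step 0: ref 6 -> FAULT, frames=[6,-]
Step 1: ref 6 -> HIT, frames=[6,-]
Step 2: ref 6 -> HIT, frames=[6,-]
Step 3: ref 1 -> FAULT, frames=[6,1]
Step 4: ref 3 -> FAULT, evict 6, frames=[3,1]
Step 5: ref 1 -> HIT, frames=[3,1]
Step 6: ref 4 -> FAULT, evict 1, frames=[3,4]
Step 7: ref 6 -> FAULT, evict 3, frames=[6,4]
Step 8: ref 4 -> HIT, frames=[6,4]
Step 9: ref 2 -> FAULT, evict 4, frames=[6,2]
Step 10: ref 5 -> FAULT, evict 6, frames=[5,2]
At step 10: evicted page 6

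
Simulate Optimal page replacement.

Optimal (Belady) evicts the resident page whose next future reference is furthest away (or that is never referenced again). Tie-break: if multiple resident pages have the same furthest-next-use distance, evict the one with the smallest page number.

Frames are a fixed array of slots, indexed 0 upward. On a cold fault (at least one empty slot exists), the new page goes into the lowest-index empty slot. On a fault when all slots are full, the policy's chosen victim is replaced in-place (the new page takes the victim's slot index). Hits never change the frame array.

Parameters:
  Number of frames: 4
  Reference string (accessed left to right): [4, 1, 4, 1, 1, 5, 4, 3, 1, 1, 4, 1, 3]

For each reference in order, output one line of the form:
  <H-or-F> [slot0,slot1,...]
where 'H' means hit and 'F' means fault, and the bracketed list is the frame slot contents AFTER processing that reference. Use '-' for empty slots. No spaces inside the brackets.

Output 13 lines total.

F [4,-,-,-]
F [4,1,-,-]
H [4,1,-,-]
H [4,1,-,-]
H [4,1,-,-]
F [4,1,5,-]
H [4,1,5,-]
F [4,1,5,3]
H [4,1,5,3]
H [4,1,5,3]
H [4,1,5,3]
H [4,1,5,3]
H [4,1,5,3]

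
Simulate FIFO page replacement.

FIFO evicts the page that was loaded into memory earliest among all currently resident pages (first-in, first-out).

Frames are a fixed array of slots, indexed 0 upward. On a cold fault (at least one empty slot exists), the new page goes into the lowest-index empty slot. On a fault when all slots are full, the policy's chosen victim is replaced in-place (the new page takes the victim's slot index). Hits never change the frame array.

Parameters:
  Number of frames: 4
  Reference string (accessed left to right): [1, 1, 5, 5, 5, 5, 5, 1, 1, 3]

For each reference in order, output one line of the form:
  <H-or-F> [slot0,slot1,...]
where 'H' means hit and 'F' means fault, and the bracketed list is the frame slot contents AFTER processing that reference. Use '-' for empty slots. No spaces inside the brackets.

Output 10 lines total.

F [1,-,-,-]
H [1,-,-,-]
F [1,5,-,-]
H [1,5,-,-]
H [1,5,-,-]
H [1,5,-,-]
H [1,5,-,-]
H [1,5,-,-]
H [1,5,-,-]
F [1,5,3,-]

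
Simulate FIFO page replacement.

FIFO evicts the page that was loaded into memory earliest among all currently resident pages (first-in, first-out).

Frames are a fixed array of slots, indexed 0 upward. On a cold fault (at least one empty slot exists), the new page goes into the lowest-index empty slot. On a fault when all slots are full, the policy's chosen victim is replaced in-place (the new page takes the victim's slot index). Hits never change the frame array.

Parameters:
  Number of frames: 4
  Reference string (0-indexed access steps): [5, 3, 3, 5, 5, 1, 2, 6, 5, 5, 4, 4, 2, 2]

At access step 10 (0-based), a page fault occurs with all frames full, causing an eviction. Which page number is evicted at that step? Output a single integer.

Step 0: ref 5 -> FAULT, frames=[5,-,-,-]
Step 1: ref 3 -> FAULT, frames=[5,3,-,-]
Step 2: ref 3 -> HIT, frames=[5,3,-,-]
Step 3: ref 5 -> HIT, frames=[5,3,-,-]
Step 4: ref 5 -> HIT, frames=[5,3,-,-]
Step 5: ref 1 -> FAULT, frames=[5,3,1,-]
Step 6: ref 2 -> FAULT, frames=[5,3,1,2]
Step 7: ref 6 -> FAULT, evict 5, frames=[6,3,1,2]
Step 8: ref 5 -> FAULT, evict 3, frames=[6,5,1,2]
Step 9: ref 5 -> HIT, frames=[6,5,1,2]
Step 10: ref 4 -> FAULT, evict 1, frames=[6,5,4,2]
At step 10: evicted page 1

Answer: 1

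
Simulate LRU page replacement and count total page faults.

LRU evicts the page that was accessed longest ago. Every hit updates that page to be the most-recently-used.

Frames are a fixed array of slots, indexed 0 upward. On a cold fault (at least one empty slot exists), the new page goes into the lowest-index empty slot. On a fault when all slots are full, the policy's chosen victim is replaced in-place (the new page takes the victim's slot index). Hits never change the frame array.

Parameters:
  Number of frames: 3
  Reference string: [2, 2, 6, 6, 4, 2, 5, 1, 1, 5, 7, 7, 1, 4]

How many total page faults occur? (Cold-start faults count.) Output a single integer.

Step 0: ref 2 → FAULT, frames=[2,-,-]
Step 1: ref 2 → HIT, frames=[2,-,-]
Step 2: ref 6 → FAULT, frames=[2,6,-]
Step 3: ref 6 → HIT, frames=[2,6,-]
Step 4: ref 4 → FAULT, frames=[2,6,4]
Step 5: ref 2 → HIT, frames=[2,6,4]
Step 6: ref 5 → FAULT (evict 6), frames=[2,5,4]
Step 7: ref 1 → FAULT (evict 4), frames=[2,5,1]
Step 8: ref 1 → HIT, frames=[2,5,1]
Step 9: ref 5 → HIT, frames=[2,5,1]
Step 10: ref 7 → FAULT (evict 2), frames=[7,5,1]
Step 11: ref 7 → HIT, frames=[7,5,1]
Step 12: ref 1 → HIT, frames=[7,5,1]
Step 13: ref 4 → FAULT (evict 5), frames=[7,4,1]
Total faults: 7

Answer: 7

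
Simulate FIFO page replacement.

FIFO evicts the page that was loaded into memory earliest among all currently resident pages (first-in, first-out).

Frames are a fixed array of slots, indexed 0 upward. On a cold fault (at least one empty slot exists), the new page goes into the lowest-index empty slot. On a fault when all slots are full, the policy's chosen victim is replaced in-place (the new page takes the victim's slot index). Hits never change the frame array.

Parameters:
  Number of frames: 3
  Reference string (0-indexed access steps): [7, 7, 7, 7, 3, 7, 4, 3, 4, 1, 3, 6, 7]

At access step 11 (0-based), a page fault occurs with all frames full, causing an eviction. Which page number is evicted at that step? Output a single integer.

Step 0: ref 7 -> FAULT, frames=[7,-,-]
Step 1: ref 7 -> HIT, frames=[7,-,-]
Step 2: ref 7 -> HIT, frames=[7,-,-]
Step 3: ref 7 -> HIT, frames=[7,-,-]
Step 4: ref 3 -> FAULT, frames=[7,3,-]
Step 5: ref 7 -> HIT, frames=[7,3,-]
Step 6: ref 4 -> FAULT, frames=[7,3,4]
Step 7: ref 3 -> HIT, frames=[7,3,4]
Step 8: ref 4 -> HIT, frames=[7,3,4]
Step 9: ref 1 -> FAULT, evict 7, frames=[1,3,4]
Step 10: ref 3 -> HIT, frames=[1,3,4]
Step 11: ref 6 -> FAULT, evict 3, frames=[1,6,4]
At step 11: evicted page 3

Answer: 3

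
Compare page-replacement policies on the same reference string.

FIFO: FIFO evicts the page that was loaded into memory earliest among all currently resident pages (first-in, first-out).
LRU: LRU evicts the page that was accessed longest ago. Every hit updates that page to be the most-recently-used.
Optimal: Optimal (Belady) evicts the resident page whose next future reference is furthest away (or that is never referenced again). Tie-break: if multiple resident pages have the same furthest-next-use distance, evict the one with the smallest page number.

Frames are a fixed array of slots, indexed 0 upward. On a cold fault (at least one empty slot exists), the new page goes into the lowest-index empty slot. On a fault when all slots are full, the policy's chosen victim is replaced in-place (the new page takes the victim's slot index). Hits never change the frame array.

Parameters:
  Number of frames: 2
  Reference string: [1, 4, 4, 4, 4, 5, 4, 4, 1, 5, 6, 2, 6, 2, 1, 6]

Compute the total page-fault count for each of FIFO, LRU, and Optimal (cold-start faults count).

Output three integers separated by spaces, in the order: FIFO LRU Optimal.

Answer: 8 9 7

Derivation:
--- FIFO ---
  step 0: ref 1 -> FAULT, frames=[1,-] (faults so far: 1)
  step 1: ref 4 -> FAULT, frames=[1,4] (faults so far: 2)
  step 2: ref 4 -> HIT, frames=[1,4] (faults so far: 2)
  step 3: ref 4 -> HIT, frames=[1,4] (faults so far: 2)
  step 4: ref 4 -> HIT, frames=[1,4] (faults so far: 2)
  step 5: ref 5 -> FAULT, evict 1, frames=[5,4] (faults so far: 3)
  step 6: ref 4 -> HIT, frames=[5,4] (faults so far: 3)
  step 7: ref 4 -> HIT, frames=[5,4] (faults so far: 3)
  step 8: ref 1 -> FAULT, evict 4, frames=[5,1] (faults so far: 4)
  step 9: ref 5 -> HIT, frames=[5,1] (faults so far: 4)
  step 10: ref 6 -> FAULT, evict 5, frames=[6,1] (faults so far: 5)
  step 11: ref 2 -> FAULT, evict 1, frames=[6,2] (faults so far: 6)
  step 12: ref 6 -> HIT, frames=[6,2] (faults so far: 6)
  step 13: ref 2 -> HIT, frames=[6,2] (faults so far: 6)
  step 14: ref 1 -> FAULT, evict 6, frames=[1,2] (faults so far: 7)
  step 15: ref 6 -> FAULT, evict 2, frames=[1,6] (faults so far: 8)
  FIFO total faults: 8
--- LRU ---
  step 0: ref 1 -> FAULT, frames=[1,-] (faults so far: 1)
  step 1: ref 4 -> FAULT, frames=[1,4] (faults so far: 2)
  step 2: ref 4 -> HIT, frames=[1,4] (faults so far: 2)
  step 3: ref 4 -> HIT, frames=[1,4] (faults so far: 2)
  step 4: ref 4 -> HIT, frames=[1,4] (faults so far: 2)
  step 5: ref 5 -> FAULT, evict 1, frames=[5,4] (faults so far: 3)
  step 6: ref 4 -> HIT, frames=[5,4] (faults so far: 3)
  step 7: ref 4 -> HIT, frames=[5,4] (faults so far: 3)
  step 8: ref 1 -> FAULT, evict 5, frames=[1,4] (faults so far: 4)
  step 9: ref 5 -> FAULT, evict 4, frames=[1,5] (faults so far: 5)
  step 10: ref 6 -> FAULT, evict 1, frames=[6,5] (faults so far: 6)
  step 11: ref 2 -> FAULT, evict 5, frames=[6,2] (faults so far: 7)
  step 12: ref 6 -> HIT, frames=[6,2] (faults so far: 7)
  step 13: ref 2 -> HIT, frames=[6,2] (faults so far: 7)
  step 14: ref 1 -> FAULT, evict 6, frames=[1,2] (faults so far: 8)
  step 15: ref 6 -> FAULT, evict 2, frames=[1,6] (faults so far: 9)
  LRU total faults: 9
--- Optimal ---
  step 0: ref 1 -> FAULT, frames=[1,-] (faults so far: 1)
  step 1: ref 4 -> FAULT, frames=[1,4] (faults so far: 2)
  step 2: ref 4 -> HIT, frames=[1,4] (faults so far: 2)
  step 3: ref 4 -> HIT, frames=[1,4] (faults so far: 2)
  step 4: ref 4 -> HIT, frames=[1,4] (faults so far: 2)
  step 5: ref 5 -> FAULT, evict 1, frames=[5,4] (faults so far: 3)
  step 6: ref 4 -> HIT, frames=[5,4] (faults so far: 3)
  step 7: ref 4 -> HIT, frames=[5,4] (faults so far: 3)
  step 8: ref 1 -> FAULT, evict 4, frames=[5,1] (faults so far: 4)
  step 9: ref 5 -> HIT, frames=[5,1] (faults so far: 4)
  step 10: ref 6 -> FAULT, evict 5, frames=[6,1] (faults so far: 5)
  step 11: ref 2 -> FAULT, evict 1, frames=[6,2] (faults so far: 6)
  step 12: ref 6 -> HIT, frames=[6,2] (faults so far: 6)
  step 13: ref 2 -> HIT, frames=[6,2] (faults so far: 6)
  step 14: ref 1 -> FAULT, evict 2, frames=[6,1] (faults so far: 7)
  step 15: ref 6 -> HIT, frames=[6,1] (faults so far: 7)
  Optimal total faults: 7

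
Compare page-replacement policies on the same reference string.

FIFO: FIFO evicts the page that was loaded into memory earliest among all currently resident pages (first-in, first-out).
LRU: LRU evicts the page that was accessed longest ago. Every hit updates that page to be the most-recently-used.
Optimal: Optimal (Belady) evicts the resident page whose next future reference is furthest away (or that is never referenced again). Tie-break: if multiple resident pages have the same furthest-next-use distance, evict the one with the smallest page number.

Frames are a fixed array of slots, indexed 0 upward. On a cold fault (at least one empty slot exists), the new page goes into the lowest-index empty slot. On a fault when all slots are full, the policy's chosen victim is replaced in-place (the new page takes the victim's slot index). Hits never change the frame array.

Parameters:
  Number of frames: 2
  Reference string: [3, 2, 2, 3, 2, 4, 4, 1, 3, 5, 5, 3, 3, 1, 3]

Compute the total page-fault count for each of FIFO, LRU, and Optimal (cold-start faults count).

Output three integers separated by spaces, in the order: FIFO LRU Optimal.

--- FIFO ---
  step 0: ref 3 -> FAULT, frames=[3,-] (faults so far: 1)
  step 1: ref 2 -> FAULT, frames=[3,2] (faults so far: 2)
  step 2: ref 2 -> HIT, frames=[3,2] (faults so far: 2)
  step 3: ref 3 -> HIT, frames=[3,2] (faults so far: 2)
  step 4: ref 2 -> HIT, frames=[3,2] (faults so far: 2)
  step 5: ref 4 -> FAULT, evict 3, frames=[4,2] (faults so far: 3)
  step 6: ref 4 -> HIT, frames=[4,2] (faults so far: 3)
  step 7: ref 1 -> FAULT, evict 2, frames=[4,1] (faults so far: 4)
  step 8: ref 3 -> FAULT, evict 4, frames=[3,1] (faults so far: 5)
  step 9: ref 5 -> FAULT, evict 1, frames=[3,5] (faults so far: 6)
  step 10: ref 5 -> HIT, frames=[3,5] (faults so far: 6)
  step 11: ref 3 -> HIT, frames=[3,5] (faults so far: 6)
  step 12: ref 3 -> HIT, frames=[3,5] (faults so far: 6)
  step 13: ref 1 -> FAULT, evict 3, frames=[1,5] (faults so far: 7)
  step 14: ref 3 -> FAULT, evict 5, frames=[1,3] (faults so far: 8)
  FIFO total faults: 8
--- LRU ---
  step 0: ref 3 -> FAULT, frames=[3,-] (faults so far: 1)
  step 1: ref 2 -> FAULT, frames=[3,2] (faults so far: 2)
  step 2: ref 2 -> HIT, frames=[3,2] (faults so far: 2)
  step 3: ref 3 -> HIT, frames=[3,2] (faults so far: 2)
  step 4: ref 2 -> HIT, frames=[3,2] (faults so far: 2)
  step 5: ref 4 -> FAULT, evict 3, frames=[4,2] (faults so far: 3)
  step 6: ref 4 -> HIT, frames=[4,2] (faults so far: 3)
  step 7: ref 1 -> FAULT, evict 2, frames=[4,1] (faults so far: 4)
  step 8: ref 3 -> FAULT, evict 4, frames=[3,1] (faults so far: 5)
  step 9: ref 5 -> FAULT, evict 1, frames=[3,5] (faults so far: 6)
  step 10: ref 5 -> HIT, frames=[3,5] (faults so far: 6)
  step 11: ref 3 -> HIT, frames=[3,5] (faults so far: 6)
  step 12: ref 3 -> HIT, frames=[3,5] (faults so far: 6)
  step 13: ref 1 -> FAULT, evict 5, frames=[3,1] (faults so far: 7)
  step 14: ref 3 -> HIT, frames=[3,1] (faults so far: 7)
  LRU total faults: 7
--- Optimal ---
  step 0: ref 3 -> FAULT, frames=[3,-] (faults so far: 1)
  step 1: ref 2 -> FAULT, frames=[3,2] (faults so far: 2)
  step 2: ref 2 -> HIT, frames=[3,2] (faults so far: 2)
  step 3: ref 3 -> HIT, frames=[3,2] (faults so far: 2)
  step 4: ref 2 -> HIT, frames=[3,2] (faults so far: 2)
  step 5: ref 4 -> FAULT, evict 2, frames=[3,4] (faults so far: 3)
  step 6: ref 4 -> HIT, frames=[3,4] (faults so far: 3)
  step 7: ref 1 -> FAULT, evict 4, frames=[3,1] (faults so far: 4)
  step 8: ref 3 -> HIT, frames=[3,1] (faults so far: 4)
  step 9: ref 5 -> FAULT, evict 1, frames=[3,5] (faults so far: 5)
  step 10: ref 5 -> HIT, frames=[3,5] (faults so far: 5)
  step 11: ref 3 -> HIT, frames=[3,5] (faults so far: 5)
  step 12: ref 3 -> HIT, frames=[3,5] (faults so far: 5)
  step 13: ref 1 -> FAULT, evict 5, frames=[3,1] (faults so far: 6)
  step 14: ref 3 -> HIT, frames=[3,1] (faults so far: 6)
  Optimal total faults: 6

Answer: 8 7 6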